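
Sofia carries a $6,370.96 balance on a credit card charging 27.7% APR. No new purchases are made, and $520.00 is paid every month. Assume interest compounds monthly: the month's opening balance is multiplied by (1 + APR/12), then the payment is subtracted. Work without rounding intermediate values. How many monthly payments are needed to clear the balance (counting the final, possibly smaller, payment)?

15 payments

Monthly rate r = 27.7%/12 = 2.30833% = 0.0230833.
Recurrence: B ← B·(1+r) − $520.00.
Month 1: interest $147.06; balance after payment $5,998.02.
Month 2: interest $138.45; balance after payment $5,616.48.
Closed form: n = −ln(1 − rB₀/P)/ln(1+r) = −ln(0.71719)/ln(1.02308) ≈ 14.566, so the balance reaches zero during payment 15.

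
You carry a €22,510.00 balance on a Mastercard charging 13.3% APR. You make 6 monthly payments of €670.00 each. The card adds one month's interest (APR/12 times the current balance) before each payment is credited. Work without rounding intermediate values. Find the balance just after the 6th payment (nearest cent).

Monthly rate r = 13.3%/12 = 1.10833% = 0.0110833.
Each month: B ← B·(1+r) − €670.00.
Month 1: interest €249.49; balance after payment €22,089.49.
Month 2: interest €244.83; balance after payment €21,664.31.
Month 3: interest €240.11; balance after payment €21,234.42.
Month 4: interest €235.35; balance after payment €20,799.77.
Month 5: interest €230.53; balance after payment €20,360.30.
Month 6: interest €225.66; balance after payment €19,915.96.

€19,915.96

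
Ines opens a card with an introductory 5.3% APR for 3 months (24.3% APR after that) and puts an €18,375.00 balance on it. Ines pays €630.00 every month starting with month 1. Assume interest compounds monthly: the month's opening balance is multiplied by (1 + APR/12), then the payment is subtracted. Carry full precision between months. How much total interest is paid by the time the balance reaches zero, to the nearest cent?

Promo months 1–3 at r₀ = 5.3%/12 = 0.00441667; months 4+ at r₁ = 24.3%/12 = 0.02025.
After month 3: iterate B ← B·(1+r₀) − €630.00 for 3 months → €16,721.19.
Then at r₁ with €630.00/mo: n₂ = −ln(1 − r₁·B/P)/ln(1+r₁) ≈ 38.46 → 39 more payments.
Total paid = 41·€630.00 + €291.44 = €26,121.44; interest = €26,121.44 − €18,375.00 = €7,746.44.

€7,746.44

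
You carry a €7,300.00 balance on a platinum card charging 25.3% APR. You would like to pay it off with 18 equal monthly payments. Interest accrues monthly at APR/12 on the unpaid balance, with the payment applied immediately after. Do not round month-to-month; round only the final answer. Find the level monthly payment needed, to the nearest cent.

Monthly rate r = 25.3%/12 = 2.10833% = 0.0210833.
Level-payment amortization: P = B₀·r / (1 − (1+r)^(−n)) = 7300.00·0.0210833 / (1 − 1.02108^(−18)).
Denominator 1 − (1+r)^(−18) = 0.313091919.
P = 153.908 / 0.313091919 ≈ 491.58.

€491.58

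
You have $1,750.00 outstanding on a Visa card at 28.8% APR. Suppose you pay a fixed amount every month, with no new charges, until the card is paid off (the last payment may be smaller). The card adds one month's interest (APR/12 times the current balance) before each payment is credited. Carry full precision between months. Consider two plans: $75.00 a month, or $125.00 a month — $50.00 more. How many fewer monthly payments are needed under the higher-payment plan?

Monthly rate r = 28.8%/12 = 2.4% = 0.024.
At $75.00/mo: n = ⌈−ln(1 − rB₀/P)/ln(1+r)⌉ = 35 payments (last $46.44); total interest = total paid − $1,750.00 = $846.44.
At $125.00/mo: 18 payments (last $33.45); total interest $408.45.
Payments saved = 35 − 18 = 17.

17 fewer payments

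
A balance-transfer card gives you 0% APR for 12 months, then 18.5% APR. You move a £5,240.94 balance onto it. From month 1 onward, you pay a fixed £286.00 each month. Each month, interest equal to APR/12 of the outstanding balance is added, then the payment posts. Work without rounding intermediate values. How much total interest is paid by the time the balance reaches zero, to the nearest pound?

Promo months 1–12 at r₀ = 0%/12 = 0; months 13+ at r₁ = 18.5%/12 = 0.0154167.
After month 12 (no interest yet): B = £5,240.94 − 12·£286.00 = £1,808.94.
Then at r₁ with £286.00/mo: n₂ = −ln(1 − r₁·B/P)/ln(1+r₁) ≈ 6.71 → 7 more payments.
Total paid = 18·£286.00 + £202.41 = £5,350.41; interest = £5,350.41 − £5,240.94 = £109.47.

£109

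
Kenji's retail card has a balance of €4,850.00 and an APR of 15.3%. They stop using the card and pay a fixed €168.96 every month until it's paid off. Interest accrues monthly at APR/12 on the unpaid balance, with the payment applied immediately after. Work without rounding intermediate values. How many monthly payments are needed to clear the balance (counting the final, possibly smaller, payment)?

36 payments

Monthly rate r = 15.3%/12 = 1.275% = 0.01275.
Recurrence: B ← B·(1+r) − €168.96.
Month 1: interest €61.84; balance after payment €4,742.88.
Month 2: interest €60.47; balance after payment €4,634.39.
Closed form: n = −ln(1 − rB₀/P)/ln(1+r) = −ln(0.63401)/ln(1.01275) ≈ 35.968, so the balance reaches zero during payment 36.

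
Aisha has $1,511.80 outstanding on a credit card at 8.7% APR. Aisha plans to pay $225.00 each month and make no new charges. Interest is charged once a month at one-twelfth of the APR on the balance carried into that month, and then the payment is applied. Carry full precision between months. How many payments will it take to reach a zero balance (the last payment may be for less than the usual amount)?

Monthly rate r = 8.7%/12 = 0.725% = 0.00725.
Recurrence: B ← B·(1+r) − $225.00.
Month 1: interest $10.96; balance after payment $1,297.76.
Month 2: interest $9.41; balance after payment $1,082.17.
Closed form: n = −ln(1 − rB₀/P)/ln(1+r) = −ln(0.95129)/ln(1.00725) ≈ 6.913, so the balance reaches zero during payment 7.

7 months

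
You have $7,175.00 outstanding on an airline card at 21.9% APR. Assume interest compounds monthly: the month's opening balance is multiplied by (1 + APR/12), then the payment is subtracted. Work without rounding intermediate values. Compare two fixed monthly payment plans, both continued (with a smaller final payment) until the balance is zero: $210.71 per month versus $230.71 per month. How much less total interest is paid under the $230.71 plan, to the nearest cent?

Monthly rate r = 21.9%/12 = 1.825% = 0.01825.
At $210.71/mo: n = ⌈−ln(1 − rB₀/P)/ln(1+r)⌉ = 54 payments (last $150.13); total interest = total paid − $7,175.00 = $4,142.76.
At $230.71/mo: 47 payments (last $82.12); total interest $3,519.78.
Interest saved = $4,142.76 − $3,519.78 = $622.98.

$622.98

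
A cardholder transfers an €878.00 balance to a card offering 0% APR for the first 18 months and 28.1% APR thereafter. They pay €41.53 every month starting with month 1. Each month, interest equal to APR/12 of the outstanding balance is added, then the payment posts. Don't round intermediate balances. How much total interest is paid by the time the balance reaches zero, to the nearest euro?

€7

Promo months 1–18 at r₀ = 0%/12 = 0; months 19+ at r₁ = 28.1%/12 = 0.0234167.
After month 18 (no interest yet): B = €878.00 − 18·€41.53 = €130.46.
Then at r₁ with €41.53/mo: n₂ = −ln(1 − r₁·B/P)/ln(1+r₁) ≈ 3.30 → 4 more payments.
Total paid = 21·€41.53 + €12.60 = €884.73; interest = €884.73 − €878.00 = €6.73.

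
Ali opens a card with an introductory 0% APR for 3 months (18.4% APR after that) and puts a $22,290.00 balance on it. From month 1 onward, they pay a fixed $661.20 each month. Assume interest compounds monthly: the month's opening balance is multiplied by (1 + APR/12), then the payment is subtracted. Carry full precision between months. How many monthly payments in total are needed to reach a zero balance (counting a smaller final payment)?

45 payments

Promo months 1–3 at r₀ = 0%/12 = 0; months 4+ at r₁ = 18.4%/12 = 0.0153333.
After month 3 (no interest yet): B = $22,290.00 − 3·$661.20 = $20,306.40.
Then at r₁ with $661.20/mo: n₂ = −ln(1 − r₁·B/P)/ln(1+r₁) ≈ 41.83 → 42 more payments.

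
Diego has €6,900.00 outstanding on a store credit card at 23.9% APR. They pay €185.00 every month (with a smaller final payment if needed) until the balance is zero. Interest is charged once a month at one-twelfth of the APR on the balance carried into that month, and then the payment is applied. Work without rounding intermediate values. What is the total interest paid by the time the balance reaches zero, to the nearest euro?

€5,840

Monthly rate r = 23.9%/12 = 1.99167% = 0.0199167.
Payoff takes n = ⌈−ln(1 − rB₀/P)/ln(1+r)⌉ = ⌈68.863⌉ = 69 payments; the last is €159.93.
Total paid = 68·€185.00 + €159.93 = €12,739.93.
Total interest = total paid − principal = €12,739.93 − €6,900.00 = €5,839.93.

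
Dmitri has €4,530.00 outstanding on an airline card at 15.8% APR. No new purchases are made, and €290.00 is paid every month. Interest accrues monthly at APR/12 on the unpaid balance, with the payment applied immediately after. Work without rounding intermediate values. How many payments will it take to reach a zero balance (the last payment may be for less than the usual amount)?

18 months

Monthly rate r = 15.8%/12 = 1.31667% = 0.0131667.
Recurrence: B ← B·(1+r) − €290.00.
Month 1: interest €59.65; balance after payment €4,299.65.
Month 2: interest €56.61; balance after payment €4,066.26.
Closed form: n = −ln(1 − rB₀/P)/ln(1+r) = −ln(0.79433)/ln(1.01317) ≈ 17.603, so the balance reaches zero during payment 18.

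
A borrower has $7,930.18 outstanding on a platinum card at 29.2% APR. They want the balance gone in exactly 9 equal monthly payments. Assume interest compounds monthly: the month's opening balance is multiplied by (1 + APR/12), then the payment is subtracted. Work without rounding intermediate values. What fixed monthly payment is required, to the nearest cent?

$991.77

Monthly rate r = 29.2%/12 = 2.43333% = 0.0243333.
Level-payment amortization: P = B₀·r / (1 − (1+r)^(−n)) = 7930.18·0.0243333 / (1 − 1.02433^(−9)).
Denominator 1 − (1+r)^(−9) = 0.194569169.
P = 192.968 / 0.194569169 ≈ 991.77.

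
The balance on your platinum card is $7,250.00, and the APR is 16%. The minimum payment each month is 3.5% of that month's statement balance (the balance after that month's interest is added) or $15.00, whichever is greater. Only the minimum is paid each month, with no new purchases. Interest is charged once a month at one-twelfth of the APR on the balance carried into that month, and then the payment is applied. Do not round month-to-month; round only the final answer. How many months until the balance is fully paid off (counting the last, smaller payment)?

Monthly rate r = 16%/12 = 1.33333% = 0.0133333.
While 3.5% of the post-interest balance exceeds $15.00, each month B ← (B·(1+r))·(1 − 0.035), i.e. B shrinks by the factor (1+r)·0.965 = 0.97787.
This holds for months 1–127. Entering month 128 the balance is $422.53; 3.5% of the post-interest balance is now below $15.00, so the flat $15.00 minimum applies from here.
From month 128 a fixed $15.00 at rate r clears $422.53 in 36 more payments. Total: 127 + 36 = 163 months.

163 months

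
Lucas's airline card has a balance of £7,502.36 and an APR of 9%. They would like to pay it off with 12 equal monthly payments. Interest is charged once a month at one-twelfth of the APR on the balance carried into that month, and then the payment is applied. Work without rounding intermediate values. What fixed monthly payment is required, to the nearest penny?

£656.09

Monthly rate r = 9%/12 = 0.75% = 0.0075.
Level-payment amortization: P = B₀·r / (1 − (1+r)^(−n)) = 7502.36·0.0075 / (1 − 1.0075^(−12)).
Denominator 1 − (1+r)^(−12) = 0.085761845.
P = 56.2677 / 0.085761845 ≈ 656.09.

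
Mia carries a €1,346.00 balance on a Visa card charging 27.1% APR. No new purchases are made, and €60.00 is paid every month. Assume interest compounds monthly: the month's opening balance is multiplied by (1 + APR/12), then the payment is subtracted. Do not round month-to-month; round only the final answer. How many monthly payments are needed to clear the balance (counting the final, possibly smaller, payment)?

32 months

Monthly rate r = 27.1%/12 = 2.25833% = 0.0225833.
Recurrence: B ← B·(1+r) − €60.00.
Month 1: interest €30.40; balance after payment €1,316.40.
Month 2: interest €29.73; balance after payment €1,286.13.
Closed form: n = −ln(1 − rB₀/P)/ln(1+r) = −ln(0.49338)/ln(1.02258) ≈ 31.635, so the balance reaches zero during payment 32.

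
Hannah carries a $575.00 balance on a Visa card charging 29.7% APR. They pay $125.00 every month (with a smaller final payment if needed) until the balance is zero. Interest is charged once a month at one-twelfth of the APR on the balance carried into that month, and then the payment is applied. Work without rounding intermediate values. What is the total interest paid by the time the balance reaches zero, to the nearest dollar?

$43

Monthly rate r = 29.7%/12 = 2.475% = 0.02475.
Payoff takes n = ⌈−ln(1 − rB₀/P)/ln(1+r)⌉ = ⌈4.944⌉ = 5 payments; the last is $118.05.
Total paid = 4·$125.00 + $118.05 = $618.05.
Total interest = total paid − principal = $618.05 − $575.00 = $43.05.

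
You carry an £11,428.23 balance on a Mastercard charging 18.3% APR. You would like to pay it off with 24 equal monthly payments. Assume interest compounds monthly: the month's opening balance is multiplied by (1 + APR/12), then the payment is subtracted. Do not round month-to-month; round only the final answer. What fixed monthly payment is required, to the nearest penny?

£572.20

Monthly rate r = 18.3%/12 = 1.525% = 0.01525.
Level-payment amortization: P = B₀·r / (1 − (1+r)^(−n)) = 11428.23·0.01525 / (1 − 1.01525^(−24)).
Denominator 1 − (1+r)^(−24) = 0.304578611.
P = 174.281 / 0.304578611 ≈ 572.20.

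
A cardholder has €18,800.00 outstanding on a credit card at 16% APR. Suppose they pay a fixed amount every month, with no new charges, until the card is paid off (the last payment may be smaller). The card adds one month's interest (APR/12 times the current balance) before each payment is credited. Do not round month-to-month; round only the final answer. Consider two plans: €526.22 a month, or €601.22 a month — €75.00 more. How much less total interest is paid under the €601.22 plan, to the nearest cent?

€1,215.57

Monthly rate r = 16%/12 = 1.33333% = 0.0133333.
At €526.22/mo: n = ⌈−ln(1 − rB₀/P)/ln(1+r)⌉ = 49 payments (last €444.13); total interest = total paid − €18,800.00 = €6,902.69.
At €601.22/mo: 41 payments (last €438.32); total interest €5,687.12.
Interest saved = €6,902.69 − €5,687.12 = €1,215.57.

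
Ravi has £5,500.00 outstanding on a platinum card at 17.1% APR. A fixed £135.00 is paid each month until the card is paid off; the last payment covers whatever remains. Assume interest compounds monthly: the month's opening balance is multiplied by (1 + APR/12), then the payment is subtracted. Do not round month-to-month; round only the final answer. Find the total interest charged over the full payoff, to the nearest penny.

£2,789.70

Monthly rate r = 17.1%/12 = 1.425% = 0.01425.
Payoff takes n = ⌈−ln(1 − rB₀/P)/ln(1+r)⌉ = ⌈61.404⌉ = 62 payments; the last is £54.70.
Total paid = 61·£135.00 + £54.70 = £8,289.70.
Total interest = total paid − principal = £8,289.70 − £5,500.00 = £2,789.70.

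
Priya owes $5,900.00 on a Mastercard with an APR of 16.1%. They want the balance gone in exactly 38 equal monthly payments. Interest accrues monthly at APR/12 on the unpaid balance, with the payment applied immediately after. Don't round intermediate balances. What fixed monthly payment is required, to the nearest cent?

$199.21

Monthly rate r = 16.1%/12 = 1.34167% = 0.0134167.
Level-payment amortization: P = B₀·r / (1 − (1+r)^(−n)) = 5900.00·0.0134167 / (1 − 1.01342^(−38)).
Denominator 1 − (1+r)^(−38) = 0.397364949.
P = 79.1583 / 0.397364949 ≈ 199.21.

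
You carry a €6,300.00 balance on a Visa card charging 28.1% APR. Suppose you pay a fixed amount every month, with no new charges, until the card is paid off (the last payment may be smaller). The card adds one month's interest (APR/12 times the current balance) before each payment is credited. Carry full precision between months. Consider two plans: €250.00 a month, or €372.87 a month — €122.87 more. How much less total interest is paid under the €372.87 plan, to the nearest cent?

€1,519.98

Monthly rate r = 28.1%/12 = 2.34167% = 0.0234167.
At €250.00/mo: n = ⌈−ln(1 − rB₀/P)/ln(1+r)⌉ = 39 payments (last €133.22); total interest = total paid − €6,300.00 = €3,333.22.
At €372.87/mo: 22 payments (last €282.97); total interest €1,813.24.
Interest saved = €3,333.22 − €1,813.24 = €1,519.98.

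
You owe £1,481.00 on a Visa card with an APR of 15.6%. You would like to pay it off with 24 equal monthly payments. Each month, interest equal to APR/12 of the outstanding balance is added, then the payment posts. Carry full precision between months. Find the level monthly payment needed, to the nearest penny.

£72.23

Monthly rate r = 15.6%/12 = 1.3% = 0.013.
Level-payment amortization: P = B₀·r / (1 − (1+r)^(−n)) = 1481.00·0.013 / (1 − 1.013^(−24)).
Denominator 1 − (1+r)^(−24) = 0.266545274.
P = 19.253 / 0.266545274 ≈ 72.23.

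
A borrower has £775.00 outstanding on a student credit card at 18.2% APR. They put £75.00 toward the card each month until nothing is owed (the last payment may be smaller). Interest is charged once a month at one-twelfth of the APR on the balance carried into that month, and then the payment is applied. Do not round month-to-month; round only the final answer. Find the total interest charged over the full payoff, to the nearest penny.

Monthly rate r = 18.2%/12 = 1.51667% = 0.0151667.
Payoff takes n = ⌈−ln(1 − rB₀/P)/ln(1+r)⌉ = ⌈11.324⌉ = 12 payments; the last is £24.43.
Total paid = 11·£75.00 + £24.43 = £849.43.
Total interest = total paid − principal = £849.43 − £775.00 = £74.43.

£74.43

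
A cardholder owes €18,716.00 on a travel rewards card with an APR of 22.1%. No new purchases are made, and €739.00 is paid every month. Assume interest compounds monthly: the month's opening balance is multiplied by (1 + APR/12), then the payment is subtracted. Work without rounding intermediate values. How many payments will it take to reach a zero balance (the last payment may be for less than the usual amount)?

35 months

Monthly rate r = 22.1%/12 = 1.84167% = 0.0184167.
Recurrence: B ← B·(1+r) − €739.00.
Month 1: interest €344.69; balance after payment €18,321.69.
Month 2: interest €337.42; balance after payment €17,920.11.
Closed form: n = −ln(1 − rB₀/P)/ln(1+r) = −ln(0.53358)/ln(1.01842) ≈ 34.421, so the balance reaches zero during payment 35.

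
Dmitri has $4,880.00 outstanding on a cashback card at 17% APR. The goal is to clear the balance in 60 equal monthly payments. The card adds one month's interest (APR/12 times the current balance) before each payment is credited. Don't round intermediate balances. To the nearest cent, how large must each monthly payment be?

$121.28

Monthly rate r = 17%/12 = 1.41667% = 0.0141667.
Level-payment amortization: P = B₀·r / (1 − (1+r)^(−n)) = 4880.00·0.0141667 / (1 − 1.01417^(−60)).
Denominator 1 − (1+r)^(−60) = 0.570028105.
P = 69.1333 / 0.570028105 ≈ 121.28.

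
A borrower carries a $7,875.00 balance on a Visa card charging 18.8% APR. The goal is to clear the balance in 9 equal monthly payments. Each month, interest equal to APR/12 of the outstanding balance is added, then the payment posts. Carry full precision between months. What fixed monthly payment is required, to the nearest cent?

Monthly rate r = 18.8%/12 = 1.56667% = 0.0156667.
Level-payment amortization: P = B₀·r / (1 − (1+r)^(−n)) = 7875.00·0.0156667 / (1 − 1.01567^(−9)).
Denominator 1 − (1+r)^(−9) = 0.130560825.
P = 123.375 / 0.130560825 ≈ 944.96.

$944.96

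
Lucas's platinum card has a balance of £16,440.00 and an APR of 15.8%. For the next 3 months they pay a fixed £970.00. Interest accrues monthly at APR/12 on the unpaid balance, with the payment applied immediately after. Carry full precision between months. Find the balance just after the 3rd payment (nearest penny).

£14,149.48

Monthly rate r = 15.8%/12 = 1.31667% = 0.0131667.
Each month: B ← B·(1+r) − £970.00.
Month 1: interest £216.46; balance after payment £15,686.46.
Month 2: interest £206.54; balance after payment £14,923.00.
Month 3: interest £196.49; balance after payment £14,149.48.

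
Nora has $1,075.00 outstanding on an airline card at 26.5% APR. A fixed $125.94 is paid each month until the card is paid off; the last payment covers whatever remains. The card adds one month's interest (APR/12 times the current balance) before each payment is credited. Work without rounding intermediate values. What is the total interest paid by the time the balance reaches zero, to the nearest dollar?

$130

Monthly rate r = 26.5%/12 = 2.20833% = 0.0220833.
Payoff takes n = ⌈−ln(1 − rB₀/P)/ln(1+r)⌉ = ⌈9.562⌉ = 10 payments; the last is $71.16.
Total paid = 9·$125.94 + $71.16 = $1,204.62.
Total interest = total paid − principal = $1,204.62 − $1,075.00 = $129.62.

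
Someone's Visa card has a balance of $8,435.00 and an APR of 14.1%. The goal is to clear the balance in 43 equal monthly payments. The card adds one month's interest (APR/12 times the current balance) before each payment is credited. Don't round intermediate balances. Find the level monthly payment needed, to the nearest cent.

Monthly rate r = 14.1%/12 = 1.175% = 0.01175.
Level-payment amortization: P = B₀·r / (1 − (1+r)^(−n)) = 8435.00·0.01175 / (1 − 1.01175^(−43)).
Denominator 1 − (1+r)^(−43) = 0.394865605.
P = 99.1112 / 0.394865605 ≈ 251.00.

$251.00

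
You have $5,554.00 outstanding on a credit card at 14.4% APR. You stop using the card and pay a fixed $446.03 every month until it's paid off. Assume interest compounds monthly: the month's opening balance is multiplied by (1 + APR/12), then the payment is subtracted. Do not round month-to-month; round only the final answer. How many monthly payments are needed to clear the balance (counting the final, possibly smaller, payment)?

Monthly rate r = 14.4%/12 = 1.2% = 0.012.
Recurrence: B ← B·(1+r) − $446.03.
Month 1: interest $66.65; balance after payment $5,174.62.
Month 2: interest $62.10; balance after payment $4,790.68.
Closed form: n = −ln(1 − rB₀/P)/ln(1+r) = −ln(0.85058)/ln(1.012) ≈ 13.568, so the balance reaches zero during payment 14.

14 payments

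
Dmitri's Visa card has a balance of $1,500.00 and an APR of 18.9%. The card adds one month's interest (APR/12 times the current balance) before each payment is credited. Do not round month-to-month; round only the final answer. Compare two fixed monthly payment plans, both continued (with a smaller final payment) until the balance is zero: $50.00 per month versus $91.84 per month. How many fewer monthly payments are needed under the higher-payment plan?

21 fewer payments

Monthly rate r = 18.9%/12 = 1.575% = 0.01575.
At $50.00/mo: n = ⌈−ln(1 − rB₀/P)/ln(1+r)⌉ = 41 payments (last $46.47); total interest = total paid − $1,500.00 = $546.47.
At $91.84/mo: 20 payments (last $2.76); total interest $247.72.
Payments saved = 41 − 20 = 21.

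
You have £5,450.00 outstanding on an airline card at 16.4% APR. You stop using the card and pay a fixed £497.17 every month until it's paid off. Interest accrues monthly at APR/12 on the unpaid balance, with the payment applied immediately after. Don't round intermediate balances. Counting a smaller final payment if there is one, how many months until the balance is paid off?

12 months

Monthly rate r = 16.4%/12 = 1.36667% = 0.0136667.
Recurrence: B ← B·(1+r) − £497.17.
Month 1: interest £74.48; balance after payment £5,027.31.
Month 2: interest £68.71; balance after payment £4,598.85.
Closed form: n = −ln(1 − rB₀/P)/ln(1+r) = −ln(0.85019)/ln(1.01367) ≈ 11.957, so the balance reaches zero during payment 12.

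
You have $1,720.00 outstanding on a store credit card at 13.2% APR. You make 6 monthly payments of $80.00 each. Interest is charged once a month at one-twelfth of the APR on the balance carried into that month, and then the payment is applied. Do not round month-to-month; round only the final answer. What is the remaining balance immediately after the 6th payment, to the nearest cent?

Monthly rate r = 13.2%/12 = 1.1% = 0.011.
Each month: B ← B·(1+r) − $80.00.
Month 1: interest $18.92; balance after payment $1,658.92.
Month 2: interest $18.25; balance after payment $1,597.17.
Month 3: interest $17.57; balance after payment $1,534.74.
Month 4: interest $16.88; balance after payment $1,471.62.
Month 5: interest $16.19; balance after payment $1,407.81.
Month 6: interest $15.49; balance after payment $1,343.29.

$1,343.29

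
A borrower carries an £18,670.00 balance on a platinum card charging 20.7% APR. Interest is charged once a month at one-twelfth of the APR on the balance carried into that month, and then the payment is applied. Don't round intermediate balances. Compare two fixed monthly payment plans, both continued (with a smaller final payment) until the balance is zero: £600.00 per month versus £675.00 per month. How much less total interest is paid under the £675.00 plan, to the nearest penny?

£1,404.84

Monthly rate r = 20.7%/12 = 1.725% = 0.01725.
At £600.00/mo: n = ⌈−ln(1 − rB₀/P)/ln(1+r)⌉ = 45 payments (last £595.98); total interest = total paid − £18,670.00 = £8,325.98.
At £675.00/mo: 38 payments (last £616.14); total interest £6,921.14.
Interest saved = £8,325.98 − £6,921.14 = £1,404.84.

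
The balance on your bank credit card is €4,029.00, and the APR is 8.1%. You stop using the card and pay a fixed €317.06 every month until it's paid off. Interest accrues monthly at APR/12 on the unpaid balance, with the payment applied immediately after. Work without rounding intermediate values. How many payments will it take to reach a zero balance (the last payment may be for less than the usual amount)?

Monthly rate r = 8.1%/12 = 0.675% = 0.00675.
Recurrence: B ← B·(1+r) − €317.06.
Month 1: interest €27.20; balance after payment €3,739.14.
Month 2: interest €25.24; balance after payment €3,447.31.
Closed form: n = −ln(1 − rB₀/P)/ln(1+r) = −ln(0.91423)/ln(1.00675) ≈ 13.330, so the balance reaches zero during payment 14.

14 payments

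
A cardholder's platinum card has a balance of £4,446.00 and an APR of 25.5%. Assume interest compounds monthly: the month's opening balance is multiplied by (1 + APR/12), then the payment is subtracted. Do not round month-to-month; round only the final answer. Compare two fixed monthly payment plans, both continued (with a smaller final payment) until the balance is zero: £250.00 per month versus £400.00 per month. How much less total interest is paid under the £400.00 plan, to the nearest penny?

Monthly rate r = 25.5%/12 = 2.125% = 0.02125.
At £250.00/mo: n = ⌈−ln(1 − rB₀/P)/ln(1+r)⌉ = 23 payments (last £144.13); total interest = total paid − £4,446.00 = £1,198.13.
At £400.00/mo: 13 payments (last £326.17); total interest £680.17.
Interest saved = £1,198.13 − £680.17 = £517.96.

£517.96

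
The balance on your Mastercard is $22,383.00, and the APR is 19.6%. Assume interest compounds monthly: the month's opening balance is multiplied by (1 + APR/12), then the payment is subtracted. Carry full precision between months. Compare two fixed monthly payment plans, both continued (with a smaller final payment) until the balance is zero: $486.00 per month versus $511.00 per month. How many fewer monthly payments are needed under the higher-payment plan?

Monthly rate r = 19.6%/12 = 1.63333% = 0.0163333.
At $486.00/mo: n = ⌈−ln(1 − rB₀/P)/ln(1+r)⌉ = 87 payments (last $59.79); total interest = total paid − $22,383.00 = $19,472.79.
At $511.00/mo: 78 payments (last $294.31); total interest $17,258.31.
Payments saved = 87 − 78 = 9.

9 fewer payments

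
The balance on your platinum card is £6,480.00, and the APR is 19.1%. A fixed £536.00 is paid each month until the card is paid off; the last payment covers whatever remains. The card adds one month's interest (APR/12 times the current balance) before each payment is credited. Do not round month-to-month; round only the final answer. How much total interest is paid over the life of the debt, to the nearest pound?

Monthly rate r = 19.1%/12 = 1.59167% = 0.0159167.
Payoff takes n = ⌈−ln(1 − rB₀/P)/ln(1+r)⌉ = ⌈13.534⌉ = 14 payments; the last is £287.28.
Total paid = 13·£536.00 + £287.28 = £7,255.28.
Total interest = total paid − principal = £7,255.28 − £6,480.00 = £775.28.

£775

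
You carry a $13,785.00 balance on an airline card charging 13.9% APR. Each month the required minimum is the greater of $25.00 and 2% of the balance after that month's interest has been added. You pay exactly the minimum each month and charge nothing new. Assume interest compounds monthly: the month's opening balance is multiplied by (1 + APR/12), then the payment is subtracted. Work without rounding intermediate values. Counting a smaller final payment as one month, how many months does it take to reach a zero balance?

Monthly rate r = 13.9%/12 = 1.15833% = 0.0115833.
While 2% of the post-interest balance exceeds $25.00, each month B ← (B·(1+r))·(1 − 0.02), i.e. B shrinks by the factor (1+r)·0.98 = 0.99135.
This holds for months 1–278. Entering month 279 the balance is $1,232.31; 2% of the post-interest balance is now below $25.00, so the flat $25.00 minimum applies from here.
From month 279 a fixed $25.00 at rate r clears $1,232.31 in 74 more payments. Total: 278 + 74 = 352 months.

352 months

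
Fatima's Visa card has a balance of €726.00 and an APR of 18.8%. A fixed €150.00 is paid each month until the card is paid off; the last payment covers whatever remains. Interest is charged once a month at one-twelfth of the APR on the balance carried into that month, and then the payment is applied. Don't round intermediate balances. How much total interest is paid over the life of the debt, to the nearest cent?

€34.98

Monthly rate r = 18.8%/12 = 1.56667% = 0.0156667.
Payoff takes n = ⌈−ln(1 − rB₀/P)/ln(1+r)⌉ = ⌈5.073⌉ = 6 payments; the last is €10.98.
Total paid = 5·€150.00 + €10.98 = €760.98.
Total interest = total paid − principal = €760.98 − €726.00 = €34.98.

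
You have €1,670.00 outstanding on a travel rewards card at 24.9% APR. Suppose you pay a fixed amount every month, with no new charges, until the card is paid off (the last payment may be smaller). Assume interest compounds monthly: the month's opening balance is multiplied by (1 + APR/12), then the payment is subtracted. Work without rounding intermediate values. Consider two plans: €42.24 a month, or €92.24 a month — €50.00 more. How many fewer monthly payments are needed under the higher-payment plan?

61 fewer payments

Monthly rate r = 24.9%/12 = 2.075% = 0.02075.
At €42.24/mo: n = ⌈−ln(1 − rB₀/P)/ln(1+r)⌉ = 84 payments (last €25.28); total interest = total paid − €1,670.00 = €1,861.20.
At €92.24/mo: 23 payments (last €86.56); total interest €445.84.
Payments saved = 84 − 23 = 61.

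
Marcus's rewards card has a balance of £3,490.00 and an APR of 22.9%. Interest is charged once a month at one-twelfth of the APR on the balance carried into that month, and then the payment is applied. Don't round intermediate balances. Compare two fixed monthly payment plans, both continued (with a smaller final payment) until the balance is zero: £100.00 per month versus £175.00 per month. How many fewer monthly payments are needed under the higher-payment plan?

Monthly rate r = 22.9%/12 = 1.90833% = 0.0190833.
At £100.00/mo: n = ⌈−ln(1 − rB₀/P)/ln(1+r)⌉ = 59 payments (last £1.25); total interest = total paid − £3,490.00 = £2,311.25.
At £175.00/mo: 26 payments (last £59.41); total interest £944.41.
Payments saved = 59 − 26 = 33.

33 fewer payments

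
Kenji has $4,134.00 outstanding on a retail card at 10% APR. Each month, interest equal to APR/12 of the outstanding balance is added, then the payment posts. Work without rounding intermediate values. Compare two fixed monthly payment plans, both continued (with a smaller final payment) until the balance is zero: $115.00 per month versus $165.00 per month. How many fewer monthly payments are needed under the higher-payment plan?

14 fewer payments

Monthly rate r = 10%/12 = 0.833333% = 0.00833333.
At $115.00/mo: n = ⌈−ln(1 − rB₀/P)/ln(1+r)⌉ = 43 payments (last $104.03); total interest = total paid − $4,134.00 = $800.03.
At $165.00/mo: 29 payments (last $36.36); total interest $522.36.
Payments saved = 43 − 29 = 14.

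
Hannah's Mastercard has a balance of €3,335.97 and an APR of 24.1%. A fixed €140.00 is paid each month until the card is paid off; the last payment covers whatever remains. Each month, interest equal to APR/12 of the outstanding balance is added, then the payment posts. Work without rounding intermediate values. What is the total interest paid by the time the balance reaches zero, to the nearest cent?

Monthly rate r = 24.1%/12 = 2.00833% = 0.0200833.
Payoff takes n = ⌈−ln(1 − rB₀/P)/ln(1+r)⌉ = ⌈32.747⌉ = 33 payments; the last is €104.81.
Total paid = 32·€140.00 + €104.81 = €4,584.81.
Total interest = total paid − principal = €4,584.81 − €3,335.97 = €1,248.84.

€1,248.84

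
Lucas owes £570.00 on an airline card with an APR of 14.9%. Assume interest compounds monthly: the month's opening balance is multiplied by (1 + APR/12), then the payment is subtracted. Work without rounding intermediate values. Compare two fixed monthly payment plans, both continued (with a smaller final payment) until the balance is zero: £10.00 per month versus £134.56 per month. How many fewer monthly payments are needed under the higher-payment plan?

Monthly rate r = 14.9%/12 = 1.24167% = 0.0124167.
At £10.00/mo: n = ⌈−ln(1 − rB₀/P)/ln(1+r)⌉ = 100 payments (last £6.87); total interest = total paid − £570.00 = £426.87.
At £134.56/mo: 5 payments (last £51.12); total interest £19.36.
Payments saved = 100 − 5 = 95.

95 fewer payments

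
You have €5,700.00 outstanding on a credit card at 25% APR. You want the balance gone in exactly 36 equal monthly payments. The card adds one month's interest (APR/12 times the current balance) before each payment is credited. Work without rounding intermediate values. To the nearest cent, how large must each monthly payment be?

Monthly rate r = 25%/12 = 2.08333% = 0.0208333.
Level-payment amortization: P = B₀·r / (1 − (1+r)^(−n)) = 5700.00·0.0208333 / (1 − 1.02083^(−36)).
Denominator 1 − (1+r)^(−36) = 0.523979491.
P = 118.75 / 0.523979491 ≈ 226.63.

€226.63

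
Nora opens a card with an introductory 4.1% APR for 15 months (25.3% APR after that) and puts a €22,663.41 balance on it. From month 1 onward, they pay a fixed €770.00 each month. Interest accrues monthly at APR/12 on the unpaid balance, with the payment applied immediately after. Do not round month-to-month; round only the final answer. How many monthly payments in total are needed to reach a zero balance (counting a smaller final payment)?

35 months

Promo months 1–15 at r₀ = 4.1%/12 = 0.00341667; months 16+ at r₁ = 25.3%/12 = 0.0210833.
After month 15: iterate B ← B·(1+r₀) − €770.00 for 15 months → €12,022.73.
Then at r₁ with €770.00/mo: n₂ = −ln(1 − r₁·B/P)/ln(1+r₁) ≈ 19.14 → 20 more payments.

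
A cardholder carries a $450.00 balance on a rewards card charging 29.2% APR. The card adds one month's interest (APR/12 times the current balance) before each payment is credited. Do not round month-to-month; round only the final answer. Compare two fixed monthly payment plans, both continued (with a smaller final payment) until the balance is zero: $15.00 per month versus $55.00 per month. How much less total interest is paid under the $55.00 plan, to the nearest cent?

$308.95

Monthly rate r = 29.2%/12 = 2.43333% = 0.0243333.
At $15.00/mo: n = ⌈−ln(1 − rB₀/P)/ln(1+r)⌉ = 55 payments (last $6.95); total interest = total paid − $450.00 = $366.95.
At $55.00/mo: 10 payments (last $13.00); total interest $58.00.
Interest saved = $366.95 − $58.00 = $308.95.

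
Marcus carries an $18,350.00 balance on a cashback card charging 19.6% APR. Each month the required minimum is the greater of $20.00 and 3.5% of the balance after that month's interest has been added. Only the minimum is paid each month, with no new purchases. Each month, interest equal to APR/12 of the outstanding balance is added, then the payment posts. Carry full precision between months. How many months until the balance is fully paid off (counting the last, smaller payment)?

Monthly rate r = 19.6%/12 = 1.63333% = 0.0163333.
While 3.5% of the post-interest balance exceeds $20.00, each month B ← (B·(1+r))·(1 − 0.035), i.e. B shrinks by the factor (1+r)·0.965 = 0.98076.
This holds for months 1–180. Entering month 181 the balance is $555.98; 3.5% of the post-interest balance is now below $20.00, so the flat $20.00 minimum applies from here.
From month 181 a fixed $20.00 at rate r clears $555.98 in 38 more payments. Total: 180 + 38 = 218 months.

218 months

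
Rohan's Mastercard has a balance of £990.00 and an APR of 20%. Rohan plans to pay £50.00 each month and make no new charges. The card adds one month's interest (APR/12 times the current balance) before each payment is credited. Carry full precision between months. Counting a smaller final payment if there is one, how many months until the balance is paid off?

25 payments

Monthly rate r = 20%/12 = 1.66667% = 0.0166667.
Recurrence: B ← B·(1+r) − £50.00.
Month 1: interest £16.50; balance after payment £956.50.
Month 2: interest £15.94; balance after payment £922.44.
Closed form: n = −ln(1 − rB₀/P)/ln(1+r) = −ln(0.67)/ln(1.01667) ≈ 24.228, so the balance reaches zero during payment 25.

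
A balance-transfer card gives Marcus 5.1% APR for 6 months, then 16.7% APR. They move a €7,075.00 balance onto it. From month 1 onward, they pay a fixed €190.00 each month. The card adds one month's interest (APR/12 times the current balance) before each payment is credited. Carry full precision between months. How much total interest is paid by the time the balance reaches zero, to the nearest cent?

€2,213.48

Promo months 1–6 at r₀ = 5.1%/12 = 0.00425; months 7+ at r₁ = 16.7%/12 = 0.0139167.
After month 6: iterate B ← B·(1+r₀) − €190.00 for 6 months → €6,105.16.
Then at r₁ with €190.00/mo: n₂ = −ln(1 − r₁·B/P)/ln(1+r₁) ≈ 42.89 → 43 more payments.
Total paid = 48·€190.00 + €168.48 = €9,288.48; interest = €9,288.48 − €7,075.00 = €2,213.48.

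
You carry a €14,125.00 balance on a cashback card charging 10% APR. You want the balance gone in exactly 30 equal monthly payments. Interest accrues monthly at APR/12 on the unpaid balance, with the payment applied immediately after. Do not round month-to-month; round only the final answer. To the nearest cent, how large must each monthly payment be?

€534.09

Monthly rate r = 10%/12 = 0.833333% = 0.00833333.
Level-payment amortization: P = B₀·r / (1 − (1+r)^(−n)) = 14125.00·0.00833333 / (1 − 1.00833^(−30)).
Denominator 1 − (1+r)^(−30) = 0.220392027.
P = 117.708 / 0.220392027 ≈ 534.09.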